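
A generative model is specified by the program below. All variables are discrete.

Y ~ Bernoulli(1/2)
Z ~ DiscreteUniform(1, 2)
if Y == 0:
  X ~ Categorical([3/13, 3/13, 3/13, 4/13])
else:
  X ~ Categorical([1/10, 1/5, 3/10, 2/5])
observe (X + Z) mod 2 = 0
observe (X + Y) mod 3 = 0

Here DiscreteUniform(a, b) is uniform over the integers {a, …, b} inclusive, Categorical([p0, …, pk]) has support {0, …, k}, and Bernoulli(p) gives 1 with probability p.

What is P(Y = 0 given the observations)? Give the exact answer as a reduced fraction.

Enumerate traces; 3 have nonzero weight after conditioning:
  (Y=0, Z=1, X=3) weight 1/13
  (Y=0, Z=2, X=0) weight 3/52
  (Y=1, Z=2, X=2) weight 3/40
Group by Y:
  weight(Y=0) = 7/52
  weight(Y=1) = 3/40
Total weight = 7/52 + 3/40 = 109/520
P(Y=0 | obs) = 7/52 / 109/520 = 70/109
P(Y=1 | obs) = 3/40 / 109/520 = 39/109

P(Y = 0 | obs) = 70/109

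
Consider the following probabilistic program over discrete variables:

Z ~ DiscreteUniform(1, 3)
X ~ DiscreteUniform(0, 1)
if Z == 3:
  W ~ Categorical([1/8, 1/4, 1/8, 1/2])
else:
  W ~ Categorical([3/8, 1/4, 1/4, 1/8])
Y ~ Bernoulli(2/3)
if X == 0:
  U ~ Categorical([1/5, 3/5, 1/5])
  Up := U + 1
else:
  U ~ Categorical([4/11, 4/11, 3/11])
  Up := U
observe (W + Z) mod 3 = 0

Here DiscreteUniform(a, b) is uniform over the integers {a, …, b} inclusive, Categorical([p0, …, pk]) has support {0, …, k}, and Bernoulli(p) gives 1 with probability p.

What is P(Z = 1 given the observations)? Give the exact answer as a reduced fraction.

Enumerate traces; 48 have nonzero weight after conditioning:
  (Z=1, X=0, W=2, Y=0, U=0) weight 1/360
  (Z=1, X=0, W=2, Y=0, U=1) weight 1/120
  (Z=1, X=0, W=2, Y=0, U=2) weight 1/360
  (Z=1, X=0, W=2, Y=1, U=0) weight 1/180
  (Z=1, X=0, W=2, Y=1, U=1) weight 1/60
  (Z=1, X=0, W=2, Y=1, U=2) weight 1/180
  (Z=1, X=1, W=2, Y=0, U=0) weight 1/198
  (Z=1, X=1, W=2, Y=0, U=1) weight 1/198
  (Z=2, X=0, W=1, Y=0, U=0) weight 1/360
  (Z=3, X=0, W=0, Y=0, U=0) weight 1/720
  … 38 more
Group by Z:
  weight(Z=1) = 1/12
  weight(Z=2) = 1/12
  weight(Z=3) = 5/24
Total weight = 1/12 + 1/12 + 5/24 = 3/8
P(Z=1 | obs) = 1/12 / 3/8 = 2/9
P(Z=2 | obs) = 1/12 / 3/8 = 2/9
P(Z=3 | obs) = 5/24 / 3/8 = 5/9

P(Z = 1 | obs) = 2/9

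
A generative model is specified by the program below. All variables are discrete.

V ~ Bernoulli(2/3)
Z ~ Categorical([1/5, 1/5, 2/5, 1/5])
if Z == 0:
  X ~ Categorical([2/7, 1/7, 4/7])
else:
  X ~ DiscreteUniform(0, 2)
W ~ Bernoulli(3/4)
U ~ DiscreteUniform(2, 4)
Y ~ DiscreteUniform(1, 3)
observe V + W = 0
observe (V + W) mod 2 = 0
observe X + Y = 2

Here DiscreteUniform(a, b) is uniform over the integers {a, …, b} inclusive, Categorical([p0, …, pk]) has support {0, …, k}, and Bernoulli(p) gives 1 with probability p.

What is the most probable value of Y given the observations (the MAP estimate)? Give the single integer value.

argmax_v P(Y = v | obs) = 2

Enumerate traces; 24 have nonzero weight after conditioning:
  (V=0, Z=0, X=0, W=0, U=2, Y=2) weight 1/1890
  (V=0, Z=0, X=0, W=0, U=3, Y=2) weight 1/1890
  (V=0, Z=0, X=0, W=0, U=4, Y=2) weight 1/1890
  (V=0, Z=0, X=1, W=0, U=2, Y=1) weight 1/3780
  (V=0, Z=0, X=1, W=0, U=3, Y=1) weight 1/3780
  (V=0, Z=0, X=1, W=0, U=4, Y=1) weight 1/3780
  (V=0, Z=1, X=0, W=0, U=2, Y=2) weight 1/1620
  (V=0, Z=1, X=0, W=0, U=3, Y=2) weight 1/1620
  … 16 more
Group by Y:
  weight(Y=1) = 31/3780
  weight(Y=2) = 17/1890
Total weight = 31/3780 + 17/1890 = 13/756
P(Y=1 | obs) = 31/3780 / 13/756 = 31/65
P(Y=2 | obs) = 17/1890 / 13/756 = 34/65
argmax = 2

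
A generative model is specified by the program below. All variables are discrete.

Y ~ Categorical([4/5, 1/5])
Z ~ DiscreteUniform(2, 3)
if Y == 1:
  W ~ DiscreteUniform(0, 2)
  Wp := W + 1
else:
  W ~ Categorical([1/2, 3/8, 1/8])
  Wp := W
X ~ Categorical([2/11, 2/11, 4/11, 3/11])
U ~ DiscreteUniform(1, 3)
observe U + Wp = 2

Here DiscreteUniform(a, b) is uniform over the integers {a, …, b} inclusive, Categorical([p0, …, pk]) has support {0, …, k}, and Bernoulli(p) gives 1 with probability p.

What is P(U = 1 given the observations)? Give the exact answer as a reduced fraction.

Enumerate traces; 24 have nonzero weight after conditioning:
  (Y=0, Z=2, W=0, X=0, U=2) weight 2/165
  (Y=0, Z=2, W=0, X=1, U=2) weight 2/165
  (Y=0, Z=2, W=0, X=2, U=2) weight 4/165
  (Y=0, Z=2, W=0, X=3, U=2) weight 1/55
  (Y=0, Z=2, W=1, X=0, U=1) weight 1/110
  (Y=0, Z=2, W=1, X=1, U=1) weight 1/110
  (Y=0, Z=2, W=1, X=2, U=1) weight 1/55
  (Y=0, Z=2, W=1, X=3, U=1) weight 3/220
  … 16 more
Group by U:
  weight(U=1) = 11/90
  weight(U=2) = 2/15
Total weight = 11/90 + 2/15 = 23/90
P(U=1 | obs) = 11/90 / 23/90 = 11/23
P(U=2 | obs) = 2/15 / 23/90 = 12/23

P(U = 1 | obs) = 11/23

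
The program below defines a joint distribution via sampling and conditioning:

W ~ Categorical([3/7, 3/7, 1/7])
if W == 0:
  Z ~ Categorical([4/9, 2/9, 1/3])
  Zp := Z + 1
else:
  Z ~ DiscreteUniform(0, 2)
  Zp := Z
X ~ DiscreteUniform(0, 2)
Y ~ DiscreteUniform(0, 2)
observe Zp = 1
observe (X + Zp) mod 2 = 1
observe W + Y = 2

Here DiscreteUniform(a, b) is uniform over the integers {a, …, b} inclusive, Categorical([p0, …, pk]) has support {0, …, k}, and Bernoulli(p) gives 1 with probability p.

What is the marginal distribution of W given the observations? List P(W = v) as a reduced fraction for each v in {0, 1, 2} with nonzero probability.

P(W=0) = 1/2, P(W=1) = 3/8, P(W=2) = 1/8

Enumerate traces; 6 have nonzero weight after conditioning:
  (W=0, Z=0, X=0, Y=2) weight 4/189
  (W=0, Z=0, X=2, Y=2) weight 4/189
  (W=1, Z=1, X=0, Y=1) weight 1/63
  (W=1, Z=1, X=2, Y=1) weight 1/63
  (W=2, Z=1, X=0, Y=0) weight 1/189
  (W=2, Z=1, X=2, Y=0) weight 1/189
Group by W:
  weight(W=0) = 8/189
  weight(W=1) = 2/63
  weight(W=2) = 2/189
Total weight = 8/189 + 2/63 + 2/189 = 16/189
P(W=0 | obs) = 8/189 / 16/189 = 1/2
P(W=1 | obs) = 2/63 / 16/189 = 3/8
P(W=2 | obs) = 2/189 / 16/189 = 1/8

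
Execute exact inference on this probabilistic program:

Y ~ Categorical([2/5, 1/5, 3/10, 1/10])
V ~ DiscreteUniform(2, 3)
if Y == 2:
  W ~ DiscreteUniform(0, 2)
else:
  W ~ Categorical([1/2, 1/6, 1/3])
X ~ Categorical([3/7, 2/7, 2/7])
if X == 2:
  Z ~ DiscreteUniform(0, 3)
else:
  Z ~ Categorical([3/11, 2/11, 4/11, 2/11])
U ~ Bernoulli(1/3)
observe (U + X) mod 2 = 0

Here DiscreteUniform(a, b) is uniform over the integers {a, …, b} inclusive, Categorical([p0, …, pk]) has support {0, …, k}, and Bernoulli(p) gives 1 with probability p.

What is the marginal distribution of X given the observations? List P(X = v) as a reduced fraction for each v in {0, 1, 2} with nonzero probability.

Enumerate traces; 288 have nonzero weight after conditioning:
  (Y=0, V=2, W=0, X=0, Z=0, U=0) weight 3/385
  (Y=0, V=2, W=0, X=0, Z=1, U=0) weight 2/385
  (Y=0, V=2, W=0, X=0, Z=2, U=0) weight 4/385
  (Y=0, V=2, W=0, X=0, Z=3, U=0) weight 2/385
  (Y=0, V=2, W=0, X=1, Z=0, U=1) weight 1/385
  (Y=0, V=2, W=0, X=1, Z=1, U=1) weight 2/1155
  (Y=0, V=2, W=0, X=1, Z=2, U=1) weight 4/1155
  (Y=0, V=2, W=0, X=1, Z=3, U=1) weight 2/1155
  (Y=0, V=2, W=0, X=2, Z=0, U=0) weight 1/210
  … 279 more
Group by X:
  weight(X=0) = 2/7
  weight(X=1) = 2/21
  weight(X=2) = 4/21
Total weight = 2/7 + 2/21 + 4/21 = 4/7
P(X=0 | obs) = 2/7 / 4/7 = 1/2
P(X=1 | obs) = 2/21 / 4/7 = 1/6
P(X=2 | obs) = 4/21 / 4/7 = 1/3

P(X=0) = 1/2, P(X=1) = 1/6, P(X=2) = 1/3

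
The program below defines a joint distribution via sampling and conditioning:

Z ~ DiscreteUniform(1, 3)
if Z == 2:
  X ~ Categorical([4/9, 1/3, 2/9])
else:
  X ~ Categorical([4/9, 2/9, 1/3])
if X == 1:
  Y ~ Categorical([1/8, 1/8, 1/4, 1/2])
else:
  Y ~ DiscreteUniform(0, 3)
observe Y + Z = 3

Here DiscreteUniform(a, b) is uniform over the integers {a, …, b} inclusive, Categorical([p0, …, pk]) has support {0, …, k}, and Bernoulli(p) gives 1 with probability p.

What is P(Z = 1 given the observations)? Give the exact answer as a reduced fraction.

P(Z = 1 | obs) = 18/49

Enumerate traces; 9 have nonzero weight after conditioning:
  (Z=1, X=0, Y=2) weight 1/27
  (Z=1, X=1, Y=2) weight 1/54
  (Z=1, X=2, Y=2) weight 1/36
  (Z=2, X=0, Y=1) weight 1/27
  (Z=2, X=1, Y=1) weight 1/72
  (Z=2, X=2, Y=1) weight 1/54
  (Z=3, X=0, Y=0) weight 1/27
  (Z=3, X=1, Y=0) weight 1/108
  … 1 more
Group by Z:
  weight(Z=1) = 1/12
  weight(Z=2) = 5/72
  weight(Z=3) = 2/27
Total weight = 1/12 + 5/72 + 2/27 = 49/216
P(Z=1 | obs) = 1/12 / 49/216 = 18/49
P(Z=2 | obs) = 5/72 / 49/216 = 15/49
P(Z=3 | obs) = 2/27 / 49/216 = 16/49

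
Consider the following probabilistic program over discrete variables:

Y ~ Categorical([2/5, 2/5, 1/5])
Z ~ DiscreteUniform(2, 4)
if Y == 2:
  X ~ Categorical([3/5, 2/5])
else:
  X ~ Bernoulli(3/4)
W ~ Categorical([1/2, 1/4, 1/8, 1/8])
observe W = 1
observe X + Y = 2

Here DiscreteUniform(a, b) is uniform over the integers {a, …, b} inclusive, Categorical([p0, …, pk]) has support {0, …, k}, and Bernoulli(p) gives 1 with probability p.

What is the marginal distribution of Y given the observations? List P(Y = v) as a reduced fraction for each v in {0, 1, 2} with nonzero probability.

P(Y=1) = 5/7, P(Y=2) = 2/7

Enumerate traces; 6 have nonzero weight after conditioning:
  (Y=1, Z=2, X=1, W=1) weight 1/40
  (Y=1, Z=3, X=1, W=1) weight 1/40
  (Y=1, Z=4, X=1, W=1) weight 1/40
  (Y=2, Z=2, X=0, W=1) weight 1/100
  (Y=2, Z=3, X=0, W=1) weight 1/100
  (Y=2, Z=4, X=0, W=1) weight 1/100
Group by Y:
  weight(Y=1) = 3/40
  weight(Y=2) = 3/100
Total weight = 3/40 + 3/100 = 21/200
P(Y=1 | obs) = 3/40 / 21/200 = 5/7
P(Y=2 | obs) = 3/100 / 21/200 = 2/7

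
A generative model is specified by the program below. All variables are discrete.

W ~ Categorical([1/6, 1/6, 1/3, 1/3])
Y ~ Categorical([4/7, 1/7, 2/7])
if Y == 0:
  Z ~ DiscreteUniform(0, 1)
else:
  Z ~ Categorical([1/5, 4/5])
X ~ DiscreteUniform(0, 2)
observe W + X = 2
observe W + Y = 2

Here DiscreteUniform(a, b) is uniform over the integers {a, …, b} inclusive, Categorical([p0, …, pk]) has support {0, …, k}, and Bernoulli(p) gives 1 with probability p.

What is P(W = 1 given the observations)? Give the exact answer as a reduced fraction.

Enumerate traces; 6 have nonzero weight after conditioning:
  (W=0, Y=2, Z=0, X=2) weight 1/315
  (W=0, Y=2, Z=1, X=2) weight 4/315
  (W=1, Y=1, Z=0, X=1) weight 1/630
  (W=1, Y=1, Z=1, X=1) weight 2/315
  (W=2, Y=0, Z=0, X=0) weight 2/63
  (W=2, Y=0, Z=1, X=0) weight 2/63
Group by W:
  weight(W=0) = 1/63
  weight(W=1) = 1/126
  weight(W=2) = 4/63
Total weight = 1/63 + 1/126 + 4/63 = 11/126
P(W=0 | obs) = 1/63 / 11/126 = 2/11
P(W=1 | obs) = 1/126 / 11/126 = 1/11
P(W=2 | obs) = 4/63 / 11/126 = 8/11

P(W = 1 | obs) = 1/11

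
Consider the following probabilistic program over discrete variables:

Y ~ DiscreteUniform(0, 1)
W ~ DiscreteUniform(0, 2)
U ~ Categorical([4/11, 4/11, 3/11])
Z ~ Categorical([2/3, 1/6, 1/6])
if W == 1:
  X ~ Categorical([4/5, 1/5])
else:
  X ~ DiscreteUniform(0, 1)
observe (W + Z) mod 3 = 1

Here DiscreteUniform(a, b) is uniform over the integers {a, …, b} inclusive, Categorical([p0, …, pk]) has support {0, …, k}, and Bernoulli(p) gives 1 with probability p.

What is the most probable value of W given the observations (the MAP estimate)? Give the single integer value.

Enumerate traces; 36 have nonzero weight after conditioning:
  (Y=0, W=0, U=0, Z=1, X=0) weight 1/198
  (Y=0, W=0, U=0, Z=1, X=1) weight 1/198
  (Y=0, W=0, U=1, Z=1, X=0) weight 1/198
  (Y=0, W=0, U=1, Z=1, X=1) weight 1/198
  (Y=0, W=0, U=2, Z=1, X=0) weight 1/264
  (Y=0, W=0, U=2, Z=1, X=1) weight 1/264
  (Y=0, W=1, U=0, Z=0, X=0) weight 16/495
  (Y=0, W=1, U=0, Z=0, X=1) weight 4/495
  (Y=0, W=2, U=0, Z=2, X=0) weight 1/198
  … 27 more
Group by W:
  weight(W=0) = 1/18
  weight(W=1) = 2/9
  weight(W=2) = 1/18
Total weight = 1/18 + 2/9 + 1/18 = 1/3
P(W=0 | obs) = 1/18 / 1/3 = 1/6
P(W=1 | obs) = 2/9 / 1/3 = 2/3
P(W=2 | obs) = 1/18 / 1/3 = 1/6
argmax = 1

argmax_v P(W = v | obs) = 1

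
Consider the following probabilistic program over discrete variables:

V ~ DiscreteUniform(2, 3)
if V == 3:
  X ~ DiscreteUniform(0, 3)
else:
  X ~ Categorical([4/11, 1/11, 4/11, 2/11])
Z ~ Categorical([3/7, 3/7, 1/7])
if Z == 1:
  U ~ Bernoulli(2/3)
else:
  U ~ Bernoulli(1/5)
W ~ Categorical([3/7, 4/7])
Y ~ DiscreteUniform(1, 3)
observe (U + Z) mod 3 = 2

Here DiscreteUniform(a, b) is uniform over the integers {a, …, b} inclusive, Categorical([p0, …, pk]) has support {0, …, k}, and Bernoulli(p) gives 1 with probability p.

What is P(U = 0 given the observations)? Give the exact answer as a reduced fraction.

P(U = 0 | obs) = 2/7

Enumerate traces; 96 have nonzero weight after conditioning:
  (V=2, X=0, Z=1, U=1, W=0, Y=1) weight 4/539
  (V=2, X=0, Z=1, U=1, W=0, Y=2) weight 4/539
  (V=2, X=0, Z=1, U=1, W=0, Y=3) weight 4/539
  (V=2, X=0, Z=1, U=1, W=1, Y=1) weight 16/1617
  (V=2, X=0, Z=1, U=1, W=1, Y=2) weight 16/1617
  (V=2, X=0, Z=1, U=1, W=1, Y=3) weight 16/1617
  (V=2, X=0, Z=2, U=0, W=0, Y=1) weight 8/2695
  (V=2, X=0, Z=2, U=0, W=0, Y=2) weight 8/2695
  … 88 more
Group by U:
  weight(U=0) = 4/35
  weight(U=1) = 2/7
Total weight = 4/35 + 2/7 = 2/5
P(U=0 | obs) = 4/35 / 2/5 = 2/7
P(U=1 | obs) = 2/7 / 2/5 = 5/7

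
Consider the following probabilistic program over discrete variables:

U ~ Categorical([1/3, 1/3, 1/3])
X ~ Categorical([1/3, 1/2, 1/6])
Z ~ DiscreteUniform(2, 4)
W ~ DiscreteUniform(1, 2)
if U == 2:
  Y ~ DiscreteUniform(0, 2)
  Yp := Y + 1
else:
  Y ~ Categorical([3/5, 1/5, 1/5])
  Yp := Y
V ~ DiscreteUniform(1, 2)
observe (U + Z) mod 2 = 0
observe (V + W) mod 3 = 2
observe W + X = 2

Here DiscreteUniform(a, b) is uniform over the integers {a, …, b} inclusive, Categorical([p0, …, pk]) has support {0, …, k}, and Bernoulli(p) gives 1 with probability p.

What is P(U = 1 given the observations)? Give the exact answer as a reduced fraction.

Enumerate traces; 15 have nonzero weight after conditioning:
  (U=0, X=1, Z=2, W=1, Y=0, V=1) weight 1/120
  (U=0, X=1, Z=2, W=1, Y=1, V=1) weight 1/360
  (U=0, X=1, Z=2, W=1, Y=2, V=1) weight 1/360
  (U=0, X=1, Z=4, W=1, Y=0, V=1) weight 1/120
  (U=0, X=1, Z=4, W=1, Y=1, V=1) weight 1/360
  (U=0, X=1, Z=4, W=1, Y=2, V=1) weight 1/360
  (U=1, X=1, Z=3, W=1, Y=0, V=1) weight 1/120
  (U=1, X=1, Z=3, W=1, Y=1, V=1) weight 1/360
  (U=2, X=1, Z=2, W=1, Y=0, V=1) weight 1/216
  … 6 more
Group by U:
  weight(U=0) = 1/36
  weight(U=1) = 1/72
  weight(U=2) = 1/36
Total weight = 1/36 + 1/72 + 1/36 = 5/72
P(U=0 | obs) = 1/36 / 5/72 = 2/5
P(U=1 | obs) = 1/72 / 5/72 = 1/5
P(U=2 | obs) = 1/36 / 5/72 = 2/5

P(U = 1 | obs) = 1/5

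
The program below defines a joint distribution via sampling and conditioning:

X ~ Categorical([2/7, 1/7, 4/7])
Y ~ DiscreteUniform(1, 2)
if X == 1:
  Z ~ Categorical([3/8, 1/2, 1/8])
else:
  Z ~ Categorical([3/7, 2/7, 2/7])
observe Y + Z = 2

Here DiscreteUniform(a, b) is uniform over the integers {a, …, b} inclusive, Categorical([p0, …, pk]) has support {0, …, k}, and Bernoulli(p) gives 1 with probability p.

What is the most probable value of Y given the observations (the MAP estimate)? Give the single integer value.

Enumerate traces; 6 have nonzero weight after conditioning:
  (X=0, Y=1, Z=1) weight 2/49
  (X=0, Y=2, Z=0) weight 3/49
  (X=1, Y=1, Z=1) weight 1/28
  (X=1, Y=2, Z=0) weight 3/112
  (X=2, Y=1, Z=1) weight 4/49
  (X=2, Y=2, Z=0) weight 6/49
Group by Y:
  weight(Y=1) = 31/196
  weight(Y=2) = 165/784
Total weight = 31/196 + 165/784 = 289/784
P(Y=1 | obs) = 31/196 / 289/784 = 124/289
P(Y=2 | obs) = 165/784 / 289/784 = 165/289
argmax = 2

argmax_v P(Y = v | obs) = 2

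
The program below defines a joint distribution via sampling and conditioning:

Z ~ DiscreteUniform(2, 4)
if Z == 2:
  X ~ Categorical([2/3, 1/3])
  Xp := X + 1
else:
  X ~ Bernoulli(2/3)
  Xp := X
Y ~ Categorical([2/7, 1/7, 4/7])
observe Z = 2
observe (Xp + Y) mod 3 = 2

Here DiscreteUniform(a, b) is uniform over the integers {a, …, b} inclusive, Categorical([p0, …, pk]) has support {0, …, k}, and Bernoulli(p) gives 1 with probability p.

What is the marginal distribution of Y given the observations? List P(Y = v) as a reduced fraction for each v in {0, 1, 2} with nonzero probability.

Enumerate traces; 2 have nonzero weight after conditioning:
  (Z=2, X=0, Y=1) weight 2/63
  (Z=2, X=1, Y=0) weight 2/63
Group by Y:
  weight(Y=0) = 2/63
  weight(Y=1) = 2/63
Total weight = 2/63 + 2/63 = 4/63
P(Y=0 | obs) = 2/63 / 4/63 = 1/2
P(Y=1 | obs) = 2/63 / 4/63 = 1/2

P(Y=0) = 1/2, P(Y=1) = 1/2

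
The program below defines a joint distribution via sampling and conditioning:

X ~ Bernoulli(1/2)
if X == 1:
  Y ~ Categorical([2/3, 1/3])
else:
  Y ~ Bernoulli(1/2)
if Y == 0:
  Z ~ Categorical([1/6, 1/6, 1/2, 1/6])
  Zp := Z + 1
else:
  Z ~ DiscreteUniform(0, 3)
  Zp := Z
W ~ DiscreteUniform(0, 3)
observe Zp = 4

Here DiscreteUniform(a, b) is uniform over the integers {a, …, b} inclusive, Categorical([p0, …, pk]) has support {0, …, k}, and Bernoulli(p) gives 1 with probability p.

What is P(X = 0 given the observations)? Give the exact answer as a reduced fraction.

P(X = 0 | obs) = 3/7

Enumerate traces; 8 have nonzero weight after conditioning:
  (X=0, Y=0, Z=3, W=0) weight 1/96
  (X=0, Y=0, Z=3, W=1) weight 1/96
  (X=0, Y=0, Z=3, W=2) weight 1/96
  (X=0, Y=0, Z=3, W=3) weight 1/96
  (X=1, Y=0, Z=3, W=0) weight 1/72
  (X=1, Y=0, Z=3, W=1) weight 1/72
  (X=1, Y=0, Z=3, W=2) weight 1/72
  (X=1, Y=0, Z=3, W=3) weight 1/72
Group by X:
  weight(X=0) = 1/24
  weight(X=1) = 1/18
Total weight = 1/24 + 1/18 = 7/72
P(X=0 | obs) = 1/24 / 7/72 = 3/7
P(X=1 | obs) = 1/18 / 7/72 = 4/7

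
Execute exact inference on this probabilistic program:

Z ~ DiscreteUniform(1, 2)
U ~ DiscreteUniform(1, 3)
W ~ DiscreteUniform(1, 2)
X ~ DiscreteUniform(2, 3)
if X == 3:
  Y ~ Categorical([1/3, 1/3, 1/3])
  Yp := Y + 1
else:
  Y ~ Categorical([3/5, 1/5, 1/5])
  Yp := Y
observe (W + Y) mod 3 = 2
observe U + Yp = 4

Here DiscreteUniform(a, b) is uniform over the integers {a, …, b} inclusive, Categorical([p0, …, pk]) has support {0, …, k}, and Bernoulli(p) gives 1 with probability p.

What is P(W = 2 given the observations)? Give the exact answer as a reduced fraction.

P(W = 2 | obs) = 5/13

Enumerate traces; 6 have nonzero weight after conditioning:
  (Z=1, U=2, W=1, X=3, Y=1) weight 1/72
  (Z=1, U=3, W=1, X=2, Y=1) weight 1/120
  (Z=1, U=3, W=2, X=3, Y=0) weight 1/72
  (Z=2, U=2, W=1, X=3, Y=1) weight 1/72
  (Z=2, U=3, W=1, X=2, Y=1) weight 1/120
  (Z=2, U=3, W=2, X=3, Y=0) weight 1/72
Group by W:
  weight(W=1) = 2/45
  weight(W=2) = 1/36
Total weight = 2/45 + 1/36 = 13/180
P(W=1 | obs) = 2/45 / 13/180 = 8/13
P(W=2 | obs) = 1/36 / 13/180 = 5/13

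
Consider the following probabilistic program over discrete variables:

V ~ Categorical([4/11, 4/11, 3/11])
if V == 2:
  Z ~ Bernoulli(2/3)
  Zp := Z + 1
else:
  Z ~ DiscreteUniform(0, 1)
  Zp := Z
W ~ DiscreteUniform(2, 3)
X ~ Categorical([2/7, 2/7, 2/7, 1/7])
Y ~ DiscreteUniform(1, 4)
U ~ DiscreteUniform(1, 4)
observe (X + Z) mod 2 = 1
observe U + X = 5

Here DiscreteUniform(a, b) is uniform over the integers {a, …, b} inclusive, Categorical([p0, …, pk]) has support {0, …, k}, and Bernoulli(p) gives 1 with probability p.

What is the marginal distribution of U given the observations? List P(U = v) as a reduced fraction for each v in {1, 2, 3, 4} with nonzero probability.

P(U=2) = 5/27, P(U=3) = 4/9, P(U=4) = 10/27

Enumerate traces; 72 have nonzero weight after conditioning:
  (V=0, Z=0, W=2, X=1, Y=1, U=4) weight 1/616
  (V=0, Z=0, W=2, X=1, Y=2, U=4) weight 1/616
  (V=0, Z=0, W=2, X=1, Y=3, U=4) weight 1/616
  (V=0, Z=0, W=2, X=1, Y=4, U=4) weight 1/616
  (V=0, Z=0, W=2, X=3, Y=1, U=2) weight 1/1232
  (V=0, Z=0, W=2, X=3, Y=2, U=2) weight 1/1232
  (V=0, Z=0, W=2, X=3, Y=3, U=2) weight 1/1232
  (V=0, Z=0, W=2, X=3, Y=4, U=2) weight 1/1232
  (V=0, Z=1, W=2, X=2, Y=1, U=3) weight 1/616
  … 63 more
Group by U:
  weight(U=2) = 5/308
  weight(U=3) = 3/77
  weight(U=4) = 5/154
Total weight = 5/308 + 3/77 + 5/154 = 27/308
P(U=2 | obs) = 5/308 / 27/308 = 5/27
P(U=3 | obs) = 3/77 / 27/308 = 4/9
P(U=4 | obs) = 5/154 / 27/308 = 10/27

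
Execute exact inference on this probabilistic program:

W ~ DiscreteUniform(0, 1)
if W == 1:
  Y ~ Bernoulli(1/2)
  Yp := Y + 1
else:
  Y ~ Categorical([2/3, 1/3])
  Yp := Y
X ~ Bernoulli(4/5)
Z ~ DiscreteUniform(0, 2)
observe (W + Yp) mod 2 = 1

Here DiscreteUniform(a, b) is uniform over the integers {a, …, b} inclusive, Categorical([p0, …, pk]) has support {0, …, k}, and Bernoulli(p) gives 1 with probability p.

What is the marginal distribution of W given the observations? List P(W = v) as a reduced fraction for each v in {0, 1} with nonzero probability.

Enumerate traces; 12 have nonzero weight after conditioning:
  (W=0, Y=1, X=0, Z=0) weight 1/90
  (W=0, Y=1, X=0, Z=1) weight 1/90
  (W=0, Y=1, X=0, Z=2) weight 1/90
  (W=0, Y=1, X=1, Z=0) weight 2/45
  (W=0, Y=1, X=1, Z=1) weight 2/45
  (W=0, Y=1, X=1, Z=2) weight 2/45
  (W=1, Y=1, X=0, Z=0) weight 1/60
  (W=1, Y=1, X=0, Z=1) weight 1/60
  … 4 more
Group by W:
  weight(W=0) = 1/6
  weight(W=1) = 1/4
Total weight = 1/6 + 1/4 = 5/12
P(W=0 | obs) = 1/6 / 5/12 = 2/5
P(W=1 | obs) = 1/4 / 5/12 = 3/5

P(W=0) = 2/5, P(W=1) = 3/5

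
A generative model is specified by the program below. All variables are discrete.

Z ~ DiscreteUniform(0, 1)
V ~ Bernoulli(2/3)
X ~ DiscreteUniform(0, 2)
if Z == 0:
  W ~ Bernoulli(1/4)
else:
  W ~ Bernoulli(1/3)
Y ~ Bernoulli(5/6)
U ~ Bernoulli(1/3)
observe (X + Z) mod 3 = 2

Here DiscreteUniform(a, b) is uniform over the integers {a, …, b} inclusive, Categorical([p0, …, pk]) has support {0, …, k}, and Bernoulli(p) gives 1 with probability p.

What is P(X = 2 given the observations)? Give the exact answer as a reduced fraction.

Enumerate traces; 32 have nonzero weight after conditioning:
  (Z=0, V=0, X=2, W=0, Y=0, U=0) weight 1/216
  (Z=0, V=0, X=2, W=0, Y=0, U=1) weight 1/432
  (Z=0, V=0, X=2, W=0, Y=1, U=0) weight 5/216
  (Z=0, V=0, X=2, W=0, Y=1, U=1) weight 5/432
  (Z=0, V=0, X=2, W=1, Y=0, U=0) weight 1/648
  (Z=0, V=0, X=2, W=1, Y=0, U=1) weight 1/1296
  (Z=0, V=0, X=2, W=1, Y=1, U=0) weight 5/648
  (Z=0, V=0, X=2, W=1, Y=1, U=1) weight 5/1296
  (Z=1, V=0, X=1, W=0, Y=0, U=0) weight 1/243
  … 23 more
Group by X:
  weight(X=1) = 1/6
  weight(X=2) = 1/6
Total weight = 1/6 + 1/6 = 1/3
P(X=1 | obs) = 1/6 / 1/3 = 1/2
P(X=2 | obs) = 1/6 / 1/3 = 1/2

P(X = 2 | obs) = 1/2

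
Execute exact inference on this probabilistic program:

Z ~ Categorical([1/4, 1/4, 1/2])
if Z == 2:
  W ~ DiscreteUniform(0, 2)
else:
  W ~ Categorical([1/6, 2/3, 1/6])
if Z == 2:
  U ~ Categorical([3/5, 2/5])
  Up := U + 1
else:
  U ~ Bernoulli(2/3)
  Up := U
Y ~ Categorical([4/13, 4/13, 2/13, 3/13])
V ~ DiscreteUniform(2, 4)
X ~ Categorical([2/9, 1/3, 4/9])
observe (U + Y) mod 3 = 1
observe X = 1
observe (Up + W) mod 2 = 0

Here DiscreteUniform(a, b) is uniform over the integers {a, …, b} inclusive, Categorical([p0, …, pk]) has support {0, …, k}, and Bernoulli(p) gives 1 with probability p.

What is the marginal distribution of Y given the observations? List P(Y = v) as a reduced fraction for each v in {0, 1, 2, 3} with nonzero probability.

Enumerate traces; 39 have nonzero weight after conditioning:
  (Z=0, W=0, U=0, Y=1, V=2, X=1) weight 1/2106
  (Z=0, W=0, U=0, Y=1, V=3, X=1) weight 1/2106
  (Z=0, W=0, U=0, Y=1, V=4, X=1) weight 1/2106
  (Z=0, W=1, U=1, Y=0, V=2, X=1) weight 4/1053
  (Z=0, W=1, U=1, Y=0, V=3, X=1) weight 4/1053
  (Z=0, W=1, U=1, Y=0, V=4, X=1) weight 4/1053
  (Z=0, W=1, U=1, Y=3, V=2, X=1) weight 1/351
  (Z=0, W=1, U=1, Y=3, V=3, X=1) weight 1/351
  … 31 more
Group by Y:
  weight(Y=0) = 64/1755
  weight(Y=1) = 28/1755
  weight(Y=3) = 16/585
Total weight = 64/1755 + 28/1755 + 16/585 = 28/351
P(Y=0 | obs) = 64/1755 / 28/351 = 16/35
P(Y=1 | obs) = 28/1755 / 28/351 = 1/5
P(Y=3 | obs) = 16/585 / 28/351 = 12/35

P(Y=0) = 16/35, P(Y=1) = 1/5, P(Y=3) = 12/35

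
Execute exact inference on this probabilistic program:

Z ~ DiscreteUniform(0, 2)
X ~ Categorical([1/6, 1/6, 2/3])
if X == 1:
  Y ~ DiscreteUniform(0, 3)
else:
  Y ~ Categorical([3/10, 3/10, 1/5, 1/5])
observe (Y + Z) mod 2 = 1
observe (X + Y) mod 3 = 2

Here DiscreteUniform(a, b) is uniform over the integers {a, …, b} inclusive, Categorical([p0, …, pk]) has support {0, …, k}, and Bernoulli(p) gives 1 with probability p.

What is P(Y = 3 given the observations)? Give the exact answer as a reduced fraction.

Enumerate traces; 6 have nonzero weight after conditioning:
  (Z=0, X=1, Y=1) weight 1/72
  (Z=0, X=2, Y=3) weight 2/45
  (Z=1, X=0, Y=2) weight 1/90
  (Z=1, X=2, Y=0) weight 1/15
  (Z=2, X=1, Y=1) weight 1/72
  (Z=2, X=2, Y=3) weight 2/45
Group by Y:
  weight(Y=0) = 1/15
  weight(Y=1) = 1/36
  weight(Y=2) = 1/90
  weight(Y=3) = 4/45
Total weight = 1/15 + 1/36 + 1/90 + 4/45 = 7/36
P(Y=0 | obs) = 1/15 / 7/36 = 12/35
P(Y=1 | obs) = 1/36 / 7/36 = 1/7
P(Y=2 | obs) = 1/90 / 7/36 = 2/35
P(Y=3 | obs) = 4/45 / 7/36 = 16/35

P(Y = 3 | obs) = 16/35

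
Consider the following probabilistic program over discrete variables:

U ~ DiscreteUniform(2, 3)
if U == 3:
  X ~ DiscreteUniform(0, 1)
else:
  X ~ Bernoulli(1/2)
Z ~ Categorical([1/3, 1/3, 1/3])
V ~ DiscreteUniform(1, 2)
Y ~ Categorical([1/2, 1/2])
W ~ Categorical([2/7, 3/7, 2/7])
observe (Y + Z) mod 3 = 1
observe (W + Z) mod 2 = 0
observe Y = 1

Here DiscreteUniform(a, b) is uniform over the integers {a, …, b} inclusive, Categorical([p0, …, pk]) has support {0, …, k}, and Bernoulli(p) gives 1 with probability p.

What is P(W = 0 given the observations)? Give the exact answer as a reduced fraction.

Enumerate traces; 16 have nonzero weight after conditioning:
  (U=2, X=0, Z=0, V=1, Y=1, W=0) weight 1/168
  (U=2, X=0, Z=0, V=1, Y=1, W=2) weight 1/168
  (U=2, X=0, Z=0, V=2, Y=1, W=0) weight 1/168
  (U=2, X=0, Z=0, V=2, Y=1, W=2) weight 1/168
  (U=2, X=1, Z=0, V=1, Y=1, W=0) weight 1/168
  (U=2, X=1, Z=0, V=1, Y=1, W=2) weight 1/168
  (U=2, X=1, Z=0, V=2, Y=1, W=0) weight 1/168
  (U=2, X=1, Z=0, V=2, Y=1, W=2) weight 1/168
  … 8 more
Group by W:
  weight(W=0) = 1/21
  weight(W=2) = 1/21
Total weight = 1/21 + 1/21 = 2/21
P(W=0 | obs) = 1/21 / 2/21 = 1/2
P(W=2 | obs) = 1/21 / 2/21 = 1/2

P(W = 0 | obs) = 1/2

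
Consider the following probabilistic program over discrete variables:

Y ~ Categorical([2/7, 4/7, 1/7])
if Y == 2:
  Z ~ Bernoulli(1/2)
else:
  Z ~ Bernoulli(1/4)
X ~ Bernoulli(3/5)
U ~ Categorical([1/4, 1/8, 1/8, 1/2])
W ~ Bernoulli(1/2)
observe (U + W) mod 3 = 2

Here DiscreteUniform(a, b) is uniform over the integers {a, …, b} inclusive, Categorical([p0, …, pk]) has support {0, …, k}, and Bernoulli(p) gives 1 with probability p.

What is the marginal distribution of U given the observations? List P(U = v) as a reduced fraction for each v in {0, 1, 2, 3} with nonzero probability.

P(U=1) = 1/2, P(U=2) = 1/2

Enumerate traces; 24 have nonzero weight after conditioning:
  (Y=0, Z=0, X=0, U=1, W=1) weight 3/560
  (Y=0, Z=0, X=0, U=2, W=0) weight 3/560
  (Y=0, Z=0, X=1, U=1, W=1) weight 9/1120
  (Y=0, Z=0, X=1, U=2, W=0) weight 9/1120
  (Y=0, Z=1, X=0, U=1, W=1) weight 1/560
  (Y=0, Z=1, X=0, U=2, W=0) weight 1/560
  (Y=0, Z=1, X=1, U=1, W=1) weight 3/1120
  (Y=0, Z=1, X=1, U=2, W=0) weight 3/1120
  … 16 more
Group by U:
  weight(U=1) = 1/16
  weight(U=2) = 1/16
Total weight = 1/16 + 1/16 = 1/8
P(U=1 | obs) = 1/16 / 1/8 = 1/2
P(U=2 | obs) = 1/16 / 1/8 = 1/2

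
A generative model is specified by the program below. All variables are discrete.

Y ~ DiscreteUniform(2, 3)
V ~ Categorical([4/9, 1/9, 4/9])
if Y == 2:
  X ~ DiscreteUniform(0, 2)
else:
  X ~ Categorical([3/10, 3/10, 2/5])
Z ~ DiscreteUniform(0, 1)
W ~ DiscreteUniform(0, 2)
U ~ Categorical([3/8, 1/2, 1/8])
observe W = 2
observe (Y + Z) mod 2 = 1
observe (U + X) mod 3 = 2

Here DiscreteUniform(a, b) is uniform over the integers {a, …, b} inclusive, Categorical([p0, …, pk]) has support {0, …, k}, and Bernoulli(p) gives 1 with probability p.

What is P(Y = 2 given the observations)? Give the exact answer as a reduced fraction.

Enumerate traces; 18 have nonzero weight after conditioning:
  (Y=2, V=0, X=0, Z=1, W=2, U=2) weight 1/648
  (Y=2, V=0, X=1, Z=1, W=2, U=1) weight 1/162
  (Y=2, V=0, X=2, Z=1, W=2, U=0) weight 1/216
  (Y=2, V=1, X=0, Z=1, W=2, U=2) weight 1/2592
  (Y=2, V=1, X=1, Z=1, W=2, U=1) weight 1/648
  (Y=2, V=1, X=2, Z=1, W=2, U=0) weight 1/864
  (Y=2, V=2, X=0, Z=1, W=2, U=2) weight 1/648
  (Y=2, V=2, X=1, Z=1, W=2, U=1) weight 1/162
  (Y=3, V=0, X=0, Z=0, W=2, U=2) weight 1/720
  … 9 more
Group by Y:
  weight(Y=2) = 1/36
  weight(Y=3) = 9/320
Total weight = 1/36 + 9/320 = 161/2880
P(Y=2 | obs) = 1/36 / 161/2880 = 80/161
P(Y=3 | obs) = 9/320 / 161/2880 = 81/161

P(Y = 2 | obs) = 80/161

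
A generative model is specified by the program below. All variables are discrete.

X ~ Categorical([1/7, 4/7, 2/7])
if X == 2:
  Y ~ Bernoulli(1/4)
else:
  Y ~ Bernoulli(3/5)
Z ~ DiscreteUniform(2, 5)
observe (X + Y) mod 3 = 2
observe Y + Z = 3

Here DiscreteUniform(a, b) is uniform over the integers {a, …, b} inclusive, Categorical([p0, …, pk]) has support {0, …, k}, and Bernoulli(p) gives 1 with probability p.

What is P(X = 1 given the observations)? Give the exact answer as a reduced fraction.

Enumerate traces; 2 have nonzero weight after conditioning:
  (X=1, Y=1, Z=2) weight 3/35
  (X=2, Y=0, Z=3) weight 3/56
Group by X:
  weight(X=1) = 3/35
  weight(X=2) = 3/56
Total weight = 3/35 + 3/56 = 39/280
P(X=1 | obs) = 3/35 / 39/280 = 8/13
P(X=2 | obs) = 3/56 / 39/280 = 5/13

P(X = 1 | obs) = 8/13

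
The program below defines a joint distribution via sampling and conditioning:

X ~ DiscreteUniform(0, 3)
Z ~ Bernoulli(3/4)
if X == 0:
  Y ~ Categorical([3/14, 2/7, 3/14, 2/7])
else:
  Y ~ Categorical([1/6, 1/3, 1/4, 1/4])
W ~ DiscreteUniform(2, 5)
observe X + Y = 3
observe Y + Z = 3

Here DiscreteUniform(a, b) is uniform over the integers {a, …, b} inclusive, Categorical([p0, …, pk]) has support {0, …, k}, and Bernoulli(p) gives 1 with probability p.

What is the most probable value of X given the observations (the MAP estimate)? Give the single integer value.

argmax_v P(X = v | obs) = 1

Enumerate traces; 8 have nonzero weight after conditioning:
  (X=0, Z=0, Y=3, W=2) weight 1/224
  (X=0, Z=0, Y=3, W=3) weight 1/224
  (X=0, Z=0, Y=3, W=4) weight 1/224
  (X=0, Z=0, Y=3, W=5) weight 1/224
  (X=1, Z=1, Y=2, W=2) weight 3/256
  (X=1, Z=1, Y=2, W=3) weight 3/256
  (X=1, Z=1, Y=2, W=4) weight 3/256
  (X=1, Z=1, Y=2, W=5) weight 3/256
Group by X:
  weight(X=0) = 1/56
  weight(X=1) = 3/64
Total weight = 1/56 + 3/64 = 29/448
P(X=0 | obs) = 1/56 / 29/448 = 8/29
P(X=1 | obs) = 3/64 / 29/448 = 21/29
argmax = 1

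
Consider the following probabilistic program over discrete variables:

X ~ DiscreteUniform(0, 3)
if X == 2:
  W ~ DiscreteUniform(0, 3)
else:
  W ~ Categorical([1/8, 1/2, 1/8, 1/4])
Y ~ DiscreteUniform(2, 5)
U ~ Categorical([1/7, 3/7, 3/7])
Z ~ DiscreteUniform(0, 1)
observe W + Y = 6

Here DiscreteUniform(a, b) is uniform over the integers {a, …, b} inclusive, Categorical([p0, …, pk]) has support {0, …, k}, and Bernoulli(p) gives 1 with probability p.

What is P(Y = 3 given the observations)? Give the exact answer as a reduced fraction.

P(Y = 3 | obs) = 8/27

Enumerate traces; 72 have nonzero weight after conditioning:
  (X=0, W=1, Y=5, U=0, Z=0) weight 1/448
  (X=0, W=1, Y=5, U=0, Z=1) weight 1/448
  (X=0, W=1, Y=5, U=1, Z=0) weight 3/448
  (X=0, W=1, Y=5, U=1, Z=1) weight 3/448
  (X=0, W=1, Y=5, U=2, Z=0) weight 3/448
  (X=0, W=1, Y=5, U=2, Z=1) weight 3/448
  (X=0, W=2, Y=4, U=0, Z=0) weight 1/1792
  (X=0, W=2, Y=4, U=0, Z=1) weight 1/1792
  (X=0, W=3, Y=3, U=0, Z=0) weight 1/896
  … 63 more
Group by Y:
  weight(Y=3) = 1/16
  weight(Y=4) = 5/128
  weight(Y=5) = 7/64
Total weight = 1/16 + 5/128 + 7/64 = 27/128
P(Y=3 | obs) = 1/16 / 27/128 = 8/27
P(Y=4 | obs) = 5/128 / 27/128 = 5/27
P(Y=5 | obs) = 7/64 / 27/128 = 14/27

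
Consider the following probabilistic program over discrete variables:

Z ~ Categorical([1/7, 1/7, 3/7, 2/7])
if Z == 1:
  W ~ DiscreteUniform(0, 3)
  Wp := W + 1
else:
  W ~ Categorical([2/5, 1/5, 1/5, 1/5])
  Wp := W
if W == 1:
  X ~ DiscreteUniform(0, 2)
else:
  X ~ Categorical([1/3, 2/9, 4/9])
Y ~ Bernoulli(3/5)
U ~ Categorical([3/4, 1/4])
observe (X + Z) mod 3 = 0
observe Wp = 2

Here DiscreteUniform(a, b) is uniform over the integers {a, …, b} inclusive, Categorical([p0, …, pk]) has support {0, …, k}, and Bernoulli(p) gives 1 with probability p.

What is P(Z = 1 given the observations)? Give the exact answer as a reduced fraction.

P(Z = 1 | obs) = 1/5

Enumerate traces; 16 have nonzero weight after conditioning:
  (Z=0, W=2, X=0, Y=0, U=0) weight 1/350
  (Z=0, W=2, X=0, Y=0, U=1) weight 1/1050
  (Z=0, W=2, X=0, Y=1, U=0) weight 3/700
  (Z=0, W=2, X=0, Y=1, U=1) weight 1/700
  (Z=1, W=1, X=2, Y=0, U=0) weight 1/280
  (Z=1, W=1, X=2, Y=0, U=1) weight 1/840
  (Z=1, W=1, X=2, Y=1, U=0) weight 3/560
  (Z=1, W=1, X=2, Y=1, U=1) weight 1/560
  (Z=2, W=2, X=1, Y=0, U=0) weight 1/175
  (Z=3, W=2, X=0, Y=0, U=0) weight 1/175
  … 6 more
Group by Z:
  weight(Z=0) = 1/105
  weight(Z=1) = 1/84
  weight(Z=2) = 2/105
  weight(Z=3) = 2/105
Total weight = 1/105 + 1/84 + 2/105 + 2/105 = 5/84
P(Z=0 | obs) = 1/105 / 5/84 = 4/25
P(Z=1 | obs) = 1/84 / 5/84 = 1/5
P(Z=2 | obs) = 2/105 / 5/84 = 8/25
P(Z=3 | obs) = 2/105 / 5/84 = 8/25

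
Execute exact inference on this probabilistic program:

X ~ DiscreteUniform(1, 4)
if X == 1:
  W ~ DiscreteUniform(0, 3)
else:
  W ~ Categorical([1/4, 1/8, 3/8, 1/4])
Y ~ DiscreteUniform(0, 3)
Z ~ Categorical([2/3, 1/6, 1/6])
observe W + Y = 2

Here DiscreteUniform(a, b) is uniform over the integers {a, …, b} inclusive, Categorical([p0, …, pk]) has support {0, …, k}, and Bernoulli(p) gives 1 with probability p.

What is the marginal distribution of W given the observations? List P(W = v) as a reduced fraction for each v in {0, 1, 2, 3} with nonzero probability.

P(W=0) = 1/3, P(W=1) = 5/24, P(W=2) = 11/24

Enumerate traces; 36 have nonzero weight after conditioning:
  (X=1, W=0, Y=2, Z=0) weight 1/96
  (X=1, W=0, Y=2, Z=1) weight 1/384
  (X=1, W=0, Y=2, Z=2) weight 1/384
  (X=1, W=1, Y=1, Z=0) weight 1/96
  (X=1, W=1, Y=1, Z=1) weight 1/384
  (X=1, W=1, Y=1, Z=2) weight 1/384
  (X=1, W=2, Y=0, Z=0) weight 1/96
  (X=1, W=2, Y=0, Z=1) weight 1/384
  … 28 more
Group by W:
  weight(W=0) = 1/16
  weight(W=1) = 5/128
  weight(W=2) = 11/128
Total weight = 1/16 + 5/128 + 11/128 = 3/16
P(W=0 | obs) = 1/16 / 3/16 = 1/3
P(W=1 | obs) = 5/128 / 3/16 = 5/24
P(W=2 | obs) = 11/128 / 3/16 = 11/24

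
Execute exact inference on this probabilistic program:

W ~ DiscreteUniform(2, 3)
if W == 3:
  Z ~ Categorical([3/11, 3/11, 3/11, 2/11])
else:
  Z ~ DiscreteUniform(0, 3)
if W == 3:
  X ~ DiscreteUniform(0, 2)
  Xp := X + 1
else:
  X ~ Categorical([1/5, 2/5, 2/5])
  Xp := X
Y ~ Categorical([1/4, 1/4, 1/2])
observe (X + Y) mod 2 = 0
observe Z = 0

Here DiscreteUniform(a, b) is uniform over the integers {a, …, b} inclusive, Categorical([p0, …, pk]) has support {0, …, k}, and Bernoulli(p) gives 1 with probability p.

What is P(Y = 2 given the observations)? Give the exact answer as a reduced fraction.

Enumerate traces; 10 have nonzero weight after conditioning:
  (W=2, Z=0, X=0, Y=0) weight 1/160
  (W=2, Z=0, X=0, Y=2) weight 1/80
  (W=2, Z=0, X=1, Y=1) weight 1/80
  (W=2, Z=0, X=2, Y=0) weight 1/80
  (W=2, Z=0, X=2, Y=2) weight 1/40
  (W=3, Z=0, X=0, Y=0) weight 1/88
  (W=3, Z=0, X=0, Y=2) weight 1/44
  (W=3, Z=0, X=1, Y=1) weight 1/88
  … 2 more
Group by Y:
  weight(Y=0) = 73/1760
  weight(Y=1) = 21/880
  weight(Y=2) = 73/880
Total weight = 73/1760 + 21/880 + 73/880 = 261/1760
P(Y=0 | obs) = 73/1760 / 261/1760 = 73/261
P(Y=1 | obs) = 21/880 / 261/1760 = 14/87
P(Y=2 | obs) = 73/880 / 261/1760 = 146/261

P(Y = 2 | obs) = 146/261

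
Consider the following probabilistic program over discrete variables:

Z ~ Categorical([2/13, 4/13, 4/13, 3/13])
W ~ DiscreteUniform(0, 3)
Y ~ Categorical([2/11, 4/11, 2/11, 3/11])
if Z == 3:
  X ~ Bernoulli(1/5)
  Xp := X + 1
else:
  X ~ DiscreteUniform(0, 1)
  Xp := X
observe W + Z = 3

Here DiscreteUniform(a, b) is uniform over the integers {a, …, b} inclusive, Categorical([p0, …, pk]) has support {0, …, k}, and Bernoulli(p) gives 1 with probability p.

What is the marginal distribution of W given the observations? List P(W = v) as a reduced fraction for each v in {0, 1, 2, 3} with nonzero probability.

P(W=0) = 3/13, P(W=1) = 4/13, P(W=2) = 4/13, P(W=3) = 2/13

Enumerate traces; 32 have nonzero weight after conditioning:
  (Z=0, W=3, Y=0, X=0) weight 1/286
  (Z=0, W=3, Y=0, X=1) weight 1/286
  (Z=0, W=3, Y=1, X=0) weight 1/143
  (Z=0, W=3, Y=1, X=1) weight 1/143
  (Z=0, W=3, Y=2, X=0) weight 1/286
  (Z=0, W=3, Y=2, X=1) weight 1/286
  (Z=0, W=3, Y=3, X=0) weight 3/572
  (Z=0, W=3, Y=3, X=1) weight 3/572
  (Z=1, W=2, Y=0, X=0) weight 1/143
  (Z=2, W=1, Y=0, X=0) weight 1/143
  … 22 more
Group by W:
  weight(W=0) = 3/52
  weight(W=1) = 1/13
  weight(W=2) = 1/13
  weight(W=3) = 1/26
Total weight = 3/52 + 1/13 + 1/13 + 1/26 = 1/4
P(W=0 | obs) = 3/52 / 1/4 = 3/13
P(W=1 | obs) = 1/13 / 1/4 = 4/13
P(W=2 | obs) = 1/13 / 1/4 = 4/13
P(W=3 | obs) = 1/26 / 1/4 = 2/13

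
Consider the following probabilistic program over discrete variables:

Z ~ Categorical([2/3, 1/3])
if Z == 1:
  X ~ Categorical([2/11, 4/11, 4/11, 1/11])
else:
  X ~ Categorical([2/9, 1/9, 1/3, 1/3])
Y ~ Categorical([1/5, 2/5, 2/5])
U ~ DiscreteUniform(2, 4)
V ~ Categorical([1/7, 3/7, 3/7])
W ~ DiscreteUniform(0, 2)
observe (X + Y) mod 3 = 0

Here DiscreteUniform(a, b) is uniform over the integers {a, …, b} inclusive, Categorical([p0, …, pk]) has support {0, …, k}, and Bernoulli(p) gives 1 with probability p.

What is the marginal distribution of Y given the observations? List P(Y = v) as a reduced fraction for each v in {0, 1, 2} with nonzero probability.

Enumerate traces; 216 have nonzero weight after conditioning:
  (Z=0, X=0, Y=0, U=2, V=0, W=0) weight 4/8505
  (Z=0, X=0, Y=0, U=2, V=0, W=1) weight 4/8505
  (Z=0, X=0, Y=0, U=2, V=0, W=2) weight 4/8505
  (Z=0, X=0, Y=0, U=2, V=1, W=0) weight 4/2835
  (Z=0, X=0, Y=0, U=2, V=1, W=1) weight 4/2835
  (Z=0, X=0, Y=0, U=2, V=1, W=2) weight 4/2835
  (Z=0, X=0, Y=0, U=2, V=2, W=0) weight 4/2835
  (Z=0, X=0, Y=0, U=2, V=2, W=1) weight 4/2835
  (Z=0, X=1, Y=2, U=2, V=0, W=0) weight 4/8505
  (Z=0, X=2, Y=1, U=2, V=0, W=0) weight 4/2835
  … 206 more
Group by Y:
  weight(Y=0) = 137/1485
  weight(Y=1) = 68/495
  weight(Y=2) = 116/1485
Total weight = 137/1485 + 68/495 + 116/1485 = 457/1485
P(Y=0 | obs) = 137/1485 / 457/1485 = 137/457
P(Y=1 | obs) = 68/495 / 457/1485 = 204/457
P(Y=2 | obs) = 116/1485 / 457/1485 = 116/457

P(Y=0) = 137/457, P(Y=1) = 204/457, P(Y=2) = 116/457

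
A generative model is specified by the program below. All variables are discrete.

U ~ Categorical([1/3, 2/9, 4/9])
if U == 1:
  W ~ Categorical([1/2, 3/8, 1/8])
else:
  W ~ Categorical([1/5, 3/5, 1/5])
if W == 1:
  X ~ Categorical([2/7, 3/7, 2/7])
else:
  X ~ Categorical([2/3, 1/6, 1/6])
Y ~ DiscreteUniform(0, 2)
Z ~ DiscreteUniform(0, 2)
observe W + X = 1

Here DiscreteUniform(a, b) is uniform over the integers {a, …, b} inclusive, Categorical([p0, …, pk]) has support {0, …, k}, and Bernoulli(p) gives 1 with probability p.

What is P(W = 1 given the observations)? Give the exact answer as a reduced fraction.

Enumerate traces; 54 have nonzero weight after conditioning:
  (U=0, W=0, X=1, Y=0, Z=0) weight 1/810
  (U=0, W=0, X=1, Y=0, Z=1) weight 1/810
  (U=0, W=0, X=1, Y=0, Z=2) weight 1/810
  (U=0, W=0, X=1, Y=1, Z=0) weight 1/810
  (U=0, W=0, X=1, Y=1, Z=1) weight 1/810
  (U=0, W=0, X=1, Y=1, Z=2) weight 1/810
  (U=0, W=0, X=1, Y=2, Z=0) weight 1/810
  (U=0, W=0, X=1, Y=2, Z=1) weight 1/810
  (U=0, W=1, X=0, Y=0, Z=0) weight 2/315
  … 45 more
Group by W:
  weight(W=0) = 2/45
  weight(W=1) = 11/70
Total weight = 2/45 + 11/70 = 127/630
P(W=0 | obs) = 2/45 / 127/630 = 28/127
P(W=1 | obs) = 11/70 / 127/630 = 99/127

P(W = 1 | obs) = 99/127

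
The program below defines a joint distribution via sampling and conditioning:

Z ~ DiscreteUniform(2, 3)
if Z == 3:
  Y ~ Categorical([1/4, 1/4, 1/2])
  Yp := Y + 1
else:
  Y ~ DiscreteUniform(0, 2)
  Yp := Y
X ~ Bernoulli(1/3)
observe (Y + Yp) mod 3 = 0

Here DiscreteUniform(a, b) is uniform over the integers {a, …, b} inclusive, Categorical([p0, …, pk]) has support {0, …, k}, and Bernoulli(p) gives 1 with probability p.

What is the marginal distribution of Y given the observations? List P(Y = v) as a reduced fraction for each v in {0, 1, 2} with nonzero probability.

Enumerate traces; 4 have nonzero weight after conditioning:
  (Z=2, Y=0, X=0) weight 1/9
  (Z=2, Y=0, X=1) weight 1/18
  (Z=3, Y=1, X=0) weight 1/12
  (Z=3, Y=1, X=1) weight 1/24
Group by Y:
  weight(Y=0) = 1/6
  weight(Y=1) = 1/8
Total weight = 1/6 + 1/8 = 7/24
P(Y=0 | obs) = 1/6 / 7/24 = 4/7
P(Y=1 | obs) = 1/8 / 7/24 = 3/7

P(Y=0) = 4/7, P(Y=1) = 3/7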